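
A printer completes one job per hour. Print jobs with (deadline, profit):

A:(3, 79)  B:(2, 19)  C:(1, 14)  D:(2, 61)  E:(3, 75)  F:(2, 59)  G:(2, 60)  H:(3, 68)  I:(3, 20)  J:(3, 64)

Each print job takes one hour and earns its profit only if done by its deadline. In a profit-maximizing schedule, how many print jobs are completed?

3

By profit: A(d3,79), E(d3,75), H(d3,68), J(d3,64), D(d2,61), G(d2,60), F(d2,59), I(d3,20), B(d2,19), C(d1,14)
A→slot 3; E→slot 2; H→slot 1; J skipped; D skipped; G skipped; F skipped; I skipped; B skipped; C skipped.
3 of 10 scheduled.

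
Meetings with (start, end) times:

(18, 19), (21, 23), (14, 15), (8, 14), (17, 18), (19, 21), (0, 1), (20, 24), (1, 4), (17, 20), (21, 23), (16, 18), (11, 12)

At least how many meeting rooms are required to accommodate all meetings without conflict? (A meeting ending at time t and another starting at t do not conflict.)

3

Count concurrent intervals with a sweep; the peak is the room count.
starts: [0, 1, 8, 11, 14, 16, 17, 17, 18, 19, 20, 21, 21]
ends:   [1, 4, 12, 14, 15, 18, 18, 19, 20, 21, 23, 23, 24]
s0→1 e1→0 s1→1 e4→0 s8→1 s11→2 e12→1 e14→0 s14→1 e15→0 s16→1 s17→2 s17→3  — peak 3.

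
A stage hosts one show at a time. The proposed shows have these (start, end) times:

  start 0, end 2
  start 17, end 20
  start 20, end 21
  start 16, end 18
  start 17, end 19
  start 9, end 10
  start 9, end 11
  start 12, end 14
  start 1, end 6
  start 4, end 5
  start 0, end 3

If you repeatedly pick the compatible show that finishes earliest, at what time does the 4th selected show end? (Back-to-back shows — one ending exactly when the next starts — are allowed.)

Greedy by earliest finish: after sorting by end time, pick each interval compatible with the last pick.
By end time: (0,2), (0,3), (4,5), (1,6), (9,10), (9,11), (12,14), (16,18), (17,19), (17,20), (20,21).
Pick (0,2); next start ≥ 2 → (4,5); next start ≥ 5 → (9,10); next start ≥ 10 → (12,14); next start ≥ 14 → (16,18); next start ≥ 18 → (20,21).
Selected: (0,2) (4,5) (9,10) (12,14) (16,18) (20,21)

14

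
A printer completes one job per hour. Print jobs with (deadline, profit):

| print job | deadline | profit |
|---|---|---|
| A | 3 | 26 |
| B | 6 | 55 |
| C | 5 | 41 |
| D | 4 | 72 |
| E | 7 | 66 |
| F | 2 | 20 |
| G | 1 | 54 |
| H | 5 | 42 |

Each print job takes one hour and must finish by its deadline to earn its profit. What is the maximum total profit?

356

Take jobs in profit order; each goes to the latest open slot no later than its deadline.
By profit: D(d4,72), E(d7,66), B(d6,55), G(d1,54), H(d5,42), C(d5,41), A(d3,26), F(d2,20)
D→slot 4; E→slot 7; B→slot 6; G→slot 1; H→slot 5; C→slot 3; A→slot 2; F skipped.
Profit = 54 + 26 + 41 + 72 + 42 + 55 + 66 = 356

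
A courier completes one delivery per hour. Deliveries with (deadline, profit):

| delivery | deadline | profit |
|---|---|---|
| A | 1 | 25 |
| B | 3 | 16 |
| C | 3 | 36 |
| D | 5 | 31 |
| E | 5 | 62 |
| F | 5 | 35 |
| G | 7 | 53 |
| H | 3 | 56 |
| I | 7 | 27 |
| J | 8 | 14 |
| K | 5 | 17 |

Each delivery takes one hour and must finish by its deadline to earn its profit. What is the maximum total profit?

Sort by profit descending; place each in the latest free slot ≤ its deadline.
By profit: E(d5,62), H(d3,56), G(d7,53), C(d3,36), F(d5,35), D(d5,31), I(d7,27), A(d1,25), K(d5,17), B(d3,16), J(d8,14)
E→slot 5; H→slot 3; G→slot 7; C→slot 2; F→slot 4; D→slot 1; I→slot 6; A skipped; K skipped; B skipped; J→slot 8.
Profit = 31 + 36 + 56 + 35 + 62 + 27 + 53 + 14 = 314

314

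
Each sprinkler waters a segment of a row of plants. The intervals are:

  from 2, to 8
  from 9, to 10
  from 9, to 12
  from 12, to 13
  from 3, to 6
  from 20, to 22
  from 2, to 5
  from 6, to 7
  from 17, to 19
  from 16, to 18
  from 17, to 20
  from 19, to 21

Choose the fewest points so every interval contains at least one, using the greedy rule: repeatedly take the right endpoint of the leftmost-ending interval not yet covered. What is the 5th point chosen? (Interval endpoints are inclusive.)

18

By right end: [2,5]  [3,6]  [6,7]  [2,8]  [9,10]  [9,12]  [12,13]  [16,18]  [17,19]  [17,20]  [19,21]  [20,22]
[2,5] uncovered → point at 5; [6,7] uncovered → point at 7; [9,10] uncovered → point at 10; [12,13] uncovered → point at 13; [16,18] uncovered → point at 18; [19,21] uncovered → point at 21.
Points: 5, 7, 10, 13, 18, 21 (6 total).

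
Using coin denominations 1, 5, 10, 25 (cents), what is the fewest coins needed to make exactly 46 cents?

4

46 = 1×25 + 2×10 + 1×1
Total coins = 1 + 2 + 1 = 4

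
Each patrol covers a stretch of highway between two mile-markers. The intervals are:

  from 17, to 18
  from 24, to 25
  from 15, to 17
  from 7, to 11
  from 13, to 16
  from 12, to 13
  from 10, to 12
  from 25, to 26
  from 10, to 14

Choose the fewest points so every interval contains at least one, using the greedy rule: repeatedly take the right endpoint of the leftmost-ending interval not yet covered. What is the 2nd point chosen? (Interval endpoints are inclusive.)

13

Sort by right endpoint; whenever an interval is uncovered, place a point at its right end.
By right end: [7,11]  [10,12]  [12,13]  [10,14]  [13,16]  [15,17]  [17,18]  [24,25]  [25,26]
[7,11] uncovered → point at 11; [12,13] uncovered → point at 13; [15,17] uncovered → point at 17; [24,25] uncovered → point at 25.
Points: 11, 13, 17, 25 (4 total).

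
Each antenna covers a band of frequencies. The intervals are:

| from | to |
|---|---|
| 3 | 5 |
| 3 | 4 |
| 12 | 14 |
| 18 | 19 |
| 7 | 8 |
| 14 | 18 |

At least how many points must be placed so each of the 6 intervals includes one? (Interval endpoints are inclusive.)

4

Sort by right endpoint; whenever an interval is uncovered, place a point at its right end.
Sorted: [3,4] [3,5] [7,8] [12,14] [14,18] [18,19]
{[3,4],[3,5]} hit by 4; {[7,8]} hit by 8; {[12,14],[14,18]} hit by 14; {[18,19]} hit by 19.
Points: 4, 8, 14, 19 (4 total).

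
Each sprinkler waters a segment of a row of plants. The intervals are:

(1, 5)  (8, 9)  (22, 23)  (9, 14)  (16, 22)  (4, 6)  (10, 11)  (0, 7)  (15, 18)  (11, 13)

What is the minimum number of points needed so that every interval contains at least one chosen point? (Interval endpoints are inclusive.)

Process intervals by earliest right end; each time one isn't hit yet, stab at its right endpoint.
By right end: [1,5]  [4,6]  [0,7]  [8,9]  [10,11]  [11,13]  [9,14]  [15,18]  [16,22]  [22,23]
[1,5] uncovered → point at 5; [8,9] uncovered → point at 9; [10,11] uncovered → point at 11; [15,18] uncovered → point at 18; [22,23] uncovered → point at 23.
Points: 5, 9, 11, 18, 23 (5 total).

5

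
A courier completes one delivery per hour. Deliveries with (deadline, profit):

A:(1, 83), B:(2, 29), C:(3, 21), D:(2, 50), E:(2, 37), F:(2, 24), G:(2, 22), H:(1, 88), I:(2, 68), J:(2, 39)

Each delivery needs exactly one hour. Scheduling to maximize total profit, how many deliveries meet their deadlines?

3

Take jobs in profit order; each goes to the latest open slot no later than its deadline.
Profit order: H=88 A=83 I=68 D=50 J=39 E=37 B=29 F=24 G=22 C=21
Assign: H→slot 1, A skipped, I→slot 2, D skipped, J skipped, E skipped, B skipped, F skipped, G skipped, C→slot 3.
Slots: [1:H] [2:I] [3:C]
3 of 10 scheduled.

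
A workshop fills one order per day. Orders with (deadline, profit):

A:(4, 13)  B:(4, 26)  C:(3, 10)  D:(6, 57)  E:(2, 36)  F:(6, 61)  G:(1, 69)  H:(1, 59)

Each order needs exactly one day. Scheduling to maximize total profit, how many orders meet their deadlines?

6

Profit order: G=69 F=61 H=59 D=57 E=36 B=26 A=13 C=10
Assign: G→slot 1, F→slot 6, H skipped, D→slot 5, E→slot 2, B→slot 4, A→slot 3, C skipped.
Slots: [1:G] [2:E] [3:A] [4:B] [5:D] [6:F]
6 of 8 scheduled.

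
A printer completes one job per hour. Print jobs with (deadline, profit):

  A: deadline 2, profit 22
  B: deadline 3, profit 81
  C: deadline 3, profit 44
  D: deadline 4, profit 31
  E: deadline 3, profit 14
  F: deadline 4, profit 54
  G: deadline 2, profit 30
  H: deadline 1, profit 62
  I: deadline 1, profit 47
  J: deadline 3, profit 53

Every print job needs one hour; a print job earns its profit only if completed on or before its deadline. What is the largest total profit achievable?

250

Profit order: B=81 H=62 F=54 J=53 I=47 C=44 D=31 G=30 A=22 E=14
Assign: B→slot 3, H→slot 1, F→slot 4, J→slot 2, I skipped, C skipped, D skipped, G skipped, A skipped, E skipped.
Slots: [1:H] [2:J] [3:B] [4:F]
Profit = 62 + 53 + 81 + 54 = 250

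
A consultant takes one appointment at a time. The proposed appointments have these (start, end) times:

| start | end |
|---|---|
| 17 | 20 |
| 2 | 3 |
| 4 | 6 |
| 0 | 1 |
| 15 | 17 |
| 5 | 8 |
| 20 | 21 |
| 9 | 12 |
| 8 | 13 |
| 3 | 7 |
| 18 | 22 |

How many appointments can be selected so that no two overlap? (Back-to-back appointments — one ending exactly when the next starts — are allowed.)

7

Order by finish time; keep every interval that doesn't clash with the previous kept one.
Sorted by end: (0,1)  (2,3)  (4,6)  (3,7)  (5,8)  (9,12)  (8,13)  (15,17)  (17,20)  (20,21)  (18,22)
take (0,1); take (2,3); take (4,6); take (9,12); take (15,17); take (17,20); take (20,21); skip (18,22).
Selected 7 appointments.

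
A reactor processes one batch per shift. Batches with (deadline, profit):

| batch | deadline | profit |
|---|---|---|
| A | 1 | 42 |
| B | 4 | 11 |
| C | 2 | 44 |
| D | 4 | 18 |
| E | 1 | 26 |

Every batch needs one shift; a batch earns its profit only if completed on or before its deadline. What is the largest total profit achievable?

115

By profit: C(d2,44), A(d1,42), E(d1,26), D(d4,18), B(d4,11)
C→slot 2; A→slot 1; E skipped; D→slot 4; B→slot 3.
Profit = 42 + 44 + 11 + 18 = 115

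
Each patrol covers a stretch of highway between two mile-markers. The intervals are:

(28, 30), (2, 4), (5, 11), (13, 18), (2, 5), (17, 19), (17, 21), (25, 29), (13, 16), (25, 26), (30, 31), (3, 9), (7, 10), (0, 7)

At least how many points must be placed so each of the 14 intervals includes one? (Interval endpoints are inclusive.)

Sort by right endpoint; whenever an interval is uncovered, place a point at its right end.
Sorted: [2,4] [2,5] [0,7] [3,9] [7,10] [5,11] [13,16] [13,18] [17,19] [17,21] [25,26] [25,29] [28,30] [30,31]
{[2,4],[2,5],[0,7],[3,9]} hit by 4; {[7,10],[5,11]} hit by 10; {[13,16],[13,18]} hit by 16; {[17,19],[17,21]} hit by 19; {[25,26],[25,29]} hit by 26; {[28,30],[30,31]} hit by 30.
Points: 4, 10, 16, 19, 26, 30 (6 total).

6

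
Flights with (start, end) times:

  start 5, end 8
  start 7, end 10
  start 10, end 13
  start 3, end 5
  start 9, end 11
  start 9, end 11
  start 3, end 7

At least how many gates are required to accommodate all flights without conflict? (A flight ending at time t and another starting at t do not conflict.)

3

Count concurrent intervals with a sweep; the peak is the room count.
Events (time:±→running): 3:+→1 3:+→2 5:-→1 5:+→2 7:-→1 7:+→2 8:-→1 9:+→2 9:+→3 … peak 3.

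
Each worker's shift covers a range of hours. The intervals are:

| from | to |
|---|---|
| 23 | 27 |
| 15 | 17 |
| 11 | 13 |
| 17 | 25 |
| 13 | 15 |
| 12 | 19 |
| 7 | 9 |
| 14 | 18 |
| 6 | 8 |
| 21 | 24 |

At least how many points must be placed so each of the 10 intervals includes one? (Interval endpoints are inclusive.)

4

Sorted: [6,8] [7,9] [11,13] [13,15] [15,17] [14,18] [12,19] [21,24] [17,25] [23,27]
{[6,8],[7,9]} hit by 8; {[11,13],[13,15]} hit by 13; {[15,17],[14,18],[12,19]} hit by 17; {[21,24],[17,25],[23,27]} hit by 24.
Points: 8, 13, 17, 24 (4 total).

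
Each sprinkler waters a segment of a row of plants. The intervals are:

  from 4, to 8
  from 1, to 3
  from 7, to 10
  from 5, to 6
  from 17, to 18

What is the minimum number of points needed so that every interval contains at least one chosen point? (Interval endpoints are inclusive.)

4

Sort by right endpoint; whenever an interval is uncovered, place a point at its right end.
Sorted: [1,3] [5,6] [4,8] [7,10] [17,18]
{[1,3]} hit by 3; {[5,6],[4,8]} hit by 6; {[7,10]} hit by 10; {[17,18]} hit by 18.
Points: 3, 6, 10, 18 (4 total).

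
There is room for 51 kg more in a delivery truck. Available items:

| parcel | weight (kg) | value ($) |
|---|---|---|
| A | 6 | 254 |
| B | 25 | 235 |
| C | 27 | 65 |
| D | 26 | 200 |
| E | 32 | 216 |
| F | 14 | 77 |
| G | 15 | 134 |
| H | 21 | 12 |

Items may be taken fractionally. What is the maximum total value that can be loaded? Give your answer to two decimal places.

Greedy by value/weight ratio, highest first.
Order: A (254/6=42.33) > B (235/25=9.40) > G (134/15=8.93) > D (200/26=7.69) > E (216/32=6.75) > F (77/14=5.50) > C (65/27=2.41) > H (12/21=0.57)
Fill: take A (6 @ 254) → take B (25 @ 235) → take G (15 @ 134) → take 5/26 of D → 38.46; 51/51 used.
Total value = 661.46

661.46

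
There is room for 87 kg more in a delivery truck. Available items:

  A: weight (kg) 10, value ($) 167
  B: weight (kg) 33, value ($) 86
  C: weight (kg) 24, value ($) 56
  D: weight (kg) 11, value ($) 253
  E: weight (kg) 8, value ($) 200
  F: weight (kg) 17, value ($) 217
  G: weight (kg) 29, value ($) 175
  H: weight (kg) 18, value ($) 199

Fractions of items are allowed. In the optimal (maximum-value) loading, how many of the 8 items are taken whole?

Greedy by value/weight ratio, highest first.
Ratios (sorted): E 25.00, D 23.00, A 16.70, F 12.76, H 11.06, G 6.03, B 2.61, C 2.33
take E (8 @ 200); take D (11 @ 253); take A (10 @ 167); take F (17 @ 217); take H (18 @ 199); take 23/29 of G → 138.79. Capacity used 87/87.
5 item(s) taken whole; one partial (take 23/29 of G).

5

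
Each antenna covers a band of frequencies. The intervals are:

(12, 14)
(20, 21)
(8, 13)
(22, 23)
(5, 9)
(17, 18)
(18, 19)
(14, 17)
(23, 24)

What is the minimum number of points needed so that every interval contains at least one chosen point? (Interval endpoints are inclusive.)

Sort by right endpoint; whenever an interval is uncovered, place a point at its right end.
Sorted: [5,9] [8,13] [12,14] [14,17] [17,18] [18,19] [20,21] [22,23] [23,24]
{[5,9],[8,13]} hit by 9; {[12,14],[14,17]} hit by 14; {[17,18],[18,19]} hit by 18; {[20,21]} hit by 21; {[22,23],[23,24]} hit by 23.
Points: 9, 14, 18, 21, 23 (5 total).

5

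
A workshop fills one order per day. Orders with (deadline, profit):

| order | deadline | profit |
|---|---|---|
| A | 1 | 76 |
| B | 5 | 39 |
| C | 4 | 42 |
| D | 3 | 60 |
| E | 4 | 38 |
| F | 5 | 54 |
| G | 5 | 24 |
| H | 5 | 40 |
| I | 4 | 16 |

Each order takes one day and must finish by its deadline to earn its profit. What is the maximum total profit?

Profit order: A=76 D=60 F=54 C=42 H=40 B=39 E=38 G=24 I=16
Assign: A→slot 1, D→slot 3, F→slot 5, C→slot 4, H→slot 2, B skipped, E skipped, G skipped, I skipped.
Slots: [1:A] [2:H] [3:D] [4:C] [5:F]
Profit = 76 + 40 + 60 + 42 + 54 = 272

272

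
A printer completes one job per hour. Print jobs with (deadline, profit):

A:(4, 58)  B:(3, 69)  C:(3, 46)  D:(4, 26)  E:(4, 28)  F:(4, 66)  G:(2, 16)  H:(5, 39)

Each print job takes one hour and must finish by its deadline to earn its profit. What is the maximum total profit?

278

Take jobs in profit order; each goes to the latest open slot no later than its deadline.
Profit order: B=69 F=66 A=58 C=46 H=39 E=28 D=26 G=16
Assign: B→slot 3, F→slot 4, A→slot 2, C→slot 1, H→slot 5, E skipped, D skipped, G skipped.
Slots: [1:C] [2:A] [3:B] [4:F] [5:H]
Profit = 46 + 58 + 69 + 66 + 39 = 278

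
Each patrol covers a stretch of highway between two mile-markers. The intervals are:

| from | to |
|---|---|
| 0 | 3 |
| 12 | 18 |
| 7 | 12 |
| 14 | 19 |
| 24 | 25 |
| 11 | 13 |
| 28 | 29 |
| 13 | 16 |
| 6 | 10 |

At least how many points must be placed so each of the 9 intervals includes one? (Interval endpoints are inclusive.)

6

Sorted: [0,3] [6,10] [7,12] [11,13] [13,16] [12,18] [14,19] [24,25] [28,29]
{[0,3]} hit by 3; {[6,10],[7,12]} hit by 10; {[11,13],[13,16],[12,18]} hit by 13; {[14,19]} hit by 19; {[24,25]} hit by 25; {[28,29]} hit by 29.
Points: 3, 10, 13, 19, 25, 29 (6 total).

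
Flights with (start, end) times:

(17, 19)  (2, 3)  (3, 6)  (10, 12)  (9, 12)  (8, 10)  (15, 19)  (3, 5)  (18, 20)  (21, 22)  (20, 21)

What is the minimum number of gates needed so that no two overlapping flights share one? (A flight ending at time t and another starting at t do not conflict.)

3

starts: [2, 3, 3, 8, 9, 10, 15, 17, 18, 20, 21]
ends:   [3, 5, 6, 10, 12, 12, 19, 19, 20, 21, 22]
s2→1 e3→0 s3→1 s3→2 e5→1 e6→0 s8→1 s9→2 e10→1 s10→2 e12→1 e12→0 s15→1 s17→2 s18→3  — peak 3.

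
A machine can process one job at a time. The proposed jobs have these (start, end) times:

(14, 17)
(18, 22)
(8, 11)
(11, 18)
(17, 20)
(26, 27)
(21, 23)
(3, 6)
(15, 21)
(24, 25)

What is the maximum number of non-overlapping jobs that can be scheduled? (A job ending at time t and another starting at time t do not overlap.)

Order by finish time; keep every interval that doesn't clash with the previous kept one.
Sorted by end: (3,6)  (8,11)  (14,17)  (11,18)  (17,20)  (15,21)  (18,22)  (21,23)  (24,25)  (26,27)
take (3,6); take (8,11); take (14,17); take (17,20); skip (15,21); take (21,23); take (24,25); take (26,27).
Selected 7 jobs.

7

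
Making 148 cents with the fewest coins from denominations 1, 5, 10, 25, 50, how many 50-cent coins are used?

148 − 2×50→48 − 1×25→23 − 2×10→3 − 3×1→0
Count of 50: 2

2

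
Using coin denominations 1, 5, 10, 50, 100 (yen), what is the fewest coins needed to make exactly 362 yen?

7

Greedy: take as many of the largest coin as possible, then repeat with the remainder.
362 = 3×100 + 1×50 + 1×10 + 2×1
Total coins = 3 + 1 + 1 + 2 = 7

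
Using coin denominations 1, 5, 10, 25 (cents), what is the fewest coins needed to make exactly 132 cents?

Use the largest denomination that fits, subtract, and repeat.
132 = 5×25 + 1×5 + 2×1
Total coins = 5 + 1 + 2 = 8

8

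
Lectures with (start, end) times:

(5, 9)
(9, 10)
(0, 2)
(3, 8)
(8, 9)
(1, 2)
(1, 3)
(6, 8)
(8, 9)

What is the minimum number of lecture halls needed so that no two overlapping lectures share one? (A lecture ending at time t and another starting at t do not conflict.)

Count concurrent intervals with a sweep; the peak is the room count.
starts: [0, 1, 1, 3, 5, 6, 8, 8, 9]
ends:   [2, 2, 3, 8, 8, 9, 9, 9, 10]
s0→1 s1→2 s1→3  — peak 3.

3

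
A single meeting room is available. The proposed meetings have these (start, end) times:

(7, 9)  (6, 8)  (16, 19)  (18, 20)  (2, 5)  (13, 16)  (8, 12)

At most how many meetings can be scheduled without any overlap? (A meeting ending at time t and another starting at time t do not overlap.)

5

By end time: (2,5), (6,8), (7,9), (8,12), (13,16), (16,19), (18,20).
Pick (2,5); next start ≥ 5 → (6,8); next start ≥ 8 → (8,12); next start ≥ 12 → (13,16); next start ≥ 16 → (16,19).
Selected 5 meetings.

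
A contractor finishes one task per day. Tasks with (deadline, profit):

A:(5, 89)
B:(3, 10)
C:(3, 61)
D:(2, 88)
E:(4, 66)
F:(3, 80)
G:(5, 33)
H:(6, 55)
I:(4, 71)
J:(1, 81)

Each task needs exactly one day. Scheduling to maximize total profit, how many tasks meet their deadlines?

6

Take jobs in profit order; each goes to the latest open slot no later than its deadline.
By profit: A(d5,89), D(d2,88), J(d1,81), F(d3,80), I(d4,71), E(d4,66), C(d3,61), H(d6,55), G(d5,33), B(d3,10)
A→slot 5; D→slot 2; J→slot 1; F→slot 3; I→slot 4; E skipped; C skipped; H→slot 6; G skipped; B skipped.
6 of 10 scheduled.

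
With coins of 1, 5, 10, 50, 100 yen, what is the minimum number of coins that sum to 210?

3

210 = 2×100 + 1×10
Total coins = 2 + 1 = 3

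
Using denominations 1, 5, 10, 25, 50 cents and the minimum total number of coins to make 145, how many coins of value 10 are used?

145 = 2×50 + 1×25 + 2×10
Count of 10: 2

2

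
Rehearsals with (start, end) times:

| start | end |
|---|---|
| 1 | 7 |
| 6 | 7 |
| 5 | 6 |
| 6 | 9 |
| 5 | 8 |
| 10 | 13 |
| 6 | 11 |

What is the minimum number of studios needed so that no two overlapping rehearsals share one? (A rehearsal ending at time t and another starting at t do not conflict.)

5

Count concurrent intervals with a sweep; the peak is the room count.
starts: [1, 5, 5, 6, 6, 6, 10]
ends:   [6, 7, 7, 8, 9, 11, 13]
s1→1 s5→2 s5→3 e6→2 s6→3 s6→4 s6→5  — peak 5.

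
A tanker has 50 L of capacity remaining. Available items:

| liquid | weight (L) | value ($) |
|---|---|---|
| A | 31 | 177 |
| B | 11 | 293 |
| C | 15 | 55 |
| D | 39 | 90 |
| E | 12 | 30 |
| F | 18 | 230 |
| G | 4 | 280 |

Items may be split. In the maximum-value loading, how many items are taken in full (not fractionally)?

3

Order: G (280/4=70.00) > B (293/11=26.64) > F (230/18=12.78) > A (177/31=5.71) > C (55/15=3.67) > E (30/12=2.50) > D (90/39=2.31)
Fill: take G (4 @ 280) → take B (11 @ 293) → take F (18 @ 230) → take 17/31 of A → 97.06; 50/50 used.
3 item(s) taken whole; one partial (take 17/31 of A).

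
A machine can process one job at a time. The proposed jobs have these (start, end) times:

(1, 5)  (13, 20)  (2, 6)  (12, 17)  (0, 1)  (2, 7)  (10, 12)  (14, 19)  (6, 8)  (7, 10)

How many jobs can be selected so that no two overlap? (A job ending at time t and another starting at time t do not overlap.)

Greedy by earliest finish: after sorting by end time, pick each interval compatible with the last pick.
Sorted by end: (0,1)  (1,5)  (2,6)  (2,7)  (6,8)  (7,10)  (10,12)  (12,17)  (14,19)  (13,20)
take (0,1); take (1,5); skip (2,6); skip (2,7); take (6,8); take (10,12); take (12,17).
Selected 5 jobs.

5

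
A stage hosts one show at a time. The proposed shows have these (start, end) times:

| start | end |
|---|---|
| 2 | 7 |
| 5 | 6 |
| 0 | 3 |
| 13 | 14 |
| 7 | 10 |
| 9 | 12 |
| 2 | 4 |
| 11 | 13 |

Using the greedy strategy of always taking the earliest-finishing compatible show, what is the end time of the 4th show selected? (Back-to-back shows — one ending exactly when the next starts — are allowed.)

13

Order by finish time; keep every interval that doesn't clash with the previous kept one.
Sorted by end: (0,3)  (2,4)  (5,6)  (2,7)  (7,10)  (9,12)  (11,13)  (13,14)
take (0,3); take (5,6); skip (2,7); take (7,10); take (11,13); take (13,14).
Selected: (0,3) (5,6) (7,10) (11,13) (13,14)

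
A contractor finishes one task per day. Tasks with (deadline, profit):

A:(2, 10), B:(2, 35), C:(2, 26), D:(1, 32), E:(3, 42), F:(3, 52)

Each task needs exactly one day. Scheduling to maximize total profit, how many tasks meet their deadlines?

3

Profit order: F=52 E=42 B=35 D=32 C=26 A=10
Assign: F→slot 3, E→slot 2, B→slot 1, D skipped, C skipped, A skipped.
Slots: [1:B] [2:E] [3:F]
3 of 6 scheduled.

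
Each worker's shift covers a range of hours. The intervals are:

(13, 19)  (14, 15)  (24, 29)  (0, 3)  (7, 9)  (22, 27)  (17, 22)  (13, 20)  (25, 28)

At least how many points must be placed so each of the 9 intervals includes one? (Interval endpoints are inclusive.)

5

Process intervals by earliest right end; each time one isn't hit yet, stab at its right endpoint.
By right end: [0,3]  [7,9]  [14,15]  [13,19]  [13,20]  [17,22]  [22,27]  [25,28]  [24,29]
[0,3] uncovered → point at 3; [7,9] uncovered → point at 9; [14,15] uncovered → point at 15; [17,22] uncovered → point at 22; [25,28] uncovered → point at 28.
Points: 3, 9, 15, 22, 28 (5 total).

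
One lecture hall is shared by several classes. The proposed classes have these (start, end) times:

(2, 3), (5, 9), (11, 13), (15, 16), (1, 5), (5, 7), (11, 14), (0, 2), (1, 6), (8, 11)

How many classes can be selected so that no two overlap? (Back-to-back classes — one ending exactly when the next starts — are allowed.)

6

By end time: (0,2), (2,3), (1,5), (1,6), (5,7), (5,9), (8,11), (11,13), (11,14), (15,16).
Pick (0,2); next start ≥ 2 → (2,3); next start ≥ 3 → (5,7); next start ≥ 7 → (8,11); next start ≥ 11 → (11,13); next start ≥ 13 → (15,16).
Selected 6 classes.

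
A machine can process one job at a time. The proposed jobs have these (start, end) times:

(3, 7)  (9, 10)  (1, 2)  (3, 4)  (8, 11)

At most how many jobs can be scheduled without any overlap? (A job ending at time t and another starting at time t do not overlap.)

Greedy by earliest finish: after sorting by end time, pick each interval compatible with the last pick.
Sorted by end: (1,2)  (3,4)  (3,7)  (9,10)  (8,11)
take (1,2); take (3,4); take (9,10).
Selected 3 jobs.

3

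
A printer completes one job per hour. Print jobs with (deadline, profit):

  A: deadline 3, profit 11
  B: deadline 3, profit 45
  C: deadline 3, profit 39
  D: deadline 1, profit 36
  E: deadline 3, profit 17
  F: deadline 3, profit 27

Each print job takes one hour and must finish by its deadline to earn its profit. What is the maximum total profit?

120

By profit: B(d3,45), C(d3,39), D(d1,36), F(d3,27), E(d3,17), A(d3,11)
B→slot 3; C→slot 2; D→slot 1; F skipped; E skipped; A skipped.
Profit = 36 + 39 + 45 = 120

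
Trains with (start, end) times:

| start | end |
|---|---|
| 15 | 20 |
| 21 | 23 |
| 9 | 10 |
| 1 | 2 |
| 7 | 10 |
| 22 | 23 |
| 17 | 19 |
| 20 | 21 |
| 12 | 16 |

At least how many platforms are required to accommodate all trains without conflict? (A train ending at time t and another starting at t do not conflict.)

Events (time:±→running): 1:+→1 2:-→0 7:+→1 9:+→2 … peak 2.

2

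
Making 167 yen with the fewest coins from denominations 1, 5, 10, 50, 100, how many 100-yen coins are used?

1

Greedy: take as many of the largest coin as possible, then repeat with the remainder.
167 = 1×100 + 1×50 + 1×10 + 1×5 + 2×1
Count of 100: 1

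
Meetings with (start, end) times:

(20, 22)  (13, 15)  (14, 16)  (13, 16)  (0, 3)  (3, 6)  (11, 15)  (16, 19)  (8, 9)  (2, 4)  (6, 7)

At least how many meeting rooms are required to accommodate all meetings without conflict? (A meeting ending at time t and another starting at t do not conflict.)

Events (time:±→running): 0:+→1 2:+→2 3:-→1 3:+→2 4:-→1 6:-→0 6:+→1 7:-→0 8:+→1 9:-→0 11:+→1 13:+→2 13:+→3 14:+→4 … peak 4.

4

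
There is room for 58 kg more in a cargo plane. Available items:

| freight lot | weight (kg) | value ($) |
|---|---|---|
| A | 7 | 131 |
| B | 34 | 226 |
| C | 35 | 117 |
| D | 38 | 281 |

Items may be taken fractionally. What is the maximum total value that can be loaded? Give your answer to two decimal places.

Greedy by value/weight ratio, highest first.
Order: A (131/7=18.71) > D (281/38=7.39) > B (226/34=6.65) > C (117/35=3.34)
Fill: take A (7 @ 131) → take D (38 @ 281) → take 13/34 of B → 86.41; 58/58 used.
Total value = 498.41

498.41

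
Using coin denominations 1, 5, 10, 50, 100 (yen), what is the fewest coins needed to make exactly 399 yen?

13

399 = 3×100 + 1×50 + 4×10 + 1×5 + 4×1
Total coins = 3 + 1 + 4 + 1 + 4 = 13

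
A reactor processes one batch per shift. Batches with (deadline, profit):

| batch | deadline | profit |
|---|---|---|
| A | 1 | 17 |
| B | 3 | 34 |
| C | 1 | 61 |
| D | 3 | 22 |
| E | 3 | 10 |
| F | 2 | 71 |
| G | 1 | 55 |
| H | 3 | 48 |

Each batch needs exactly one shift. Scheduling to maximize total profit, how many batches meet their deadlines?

Sort by profit descending; place each in the latest free slot ≤ its deadline.
By profit: F(d2,71), C(d1,61), G(d1,55), H(d3,48), B(d3,34), D(d3,22), A(d1,17), E(d3,10)
F→slot 2; C→slot 1; G skipped; H→slot 3; B skipped; D skipped; A skipped; E skipped.
3 of 8 scheduled.

3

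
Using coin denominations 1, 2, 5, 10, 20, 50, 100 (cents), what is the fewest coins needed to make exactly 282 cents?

Use the largest denomination that fits, subtract, and repeat.
282 − 2×100→82 − 1×50→32 − 1×20→12 − 1×10→2 − 1×2→0
Total coins = 2 + 1 + 1 + 1 + 1 = 6

6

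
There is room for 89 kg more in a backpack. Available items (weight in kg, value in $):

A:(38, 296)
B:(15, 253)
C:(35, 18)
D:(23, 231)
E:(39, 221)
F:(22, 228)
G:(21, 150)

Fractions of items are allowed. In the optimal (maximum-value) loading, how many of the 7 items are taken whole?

Greedy by value/weight ratio, highest first.
Order: B (253/15=16.87) > F (228/22=10.36) > D (231/23=10.04) > A (296/38=7.79) > G (150/21=7.14) > E (221/39=5.67) > C (18/35=0.51)
Fill: take B (15 @ 253) → take F (22 @ 228) → take D (23 @ 231) → take 29/38 of A → 225.89; 89/89 used.
3 item(s) taken whole; one partial (take 29/38 of A).

3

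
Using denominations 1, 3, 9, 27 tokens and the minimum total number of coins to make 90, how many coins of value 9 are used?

1

90 − 3×27→9 − 1×9→0
Count of 9: 1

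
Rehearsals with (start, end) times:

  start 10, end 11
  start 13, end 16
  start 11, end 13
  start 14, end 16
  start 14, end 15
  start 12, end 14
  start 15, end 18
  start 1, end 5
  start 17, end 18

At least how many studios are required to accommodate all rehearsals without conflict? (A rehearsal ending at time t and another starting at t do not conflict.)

Count concurrent intervals with a sweep; the peak is the room count.
Events (time:±→running): 1:+→1 5:-→0 10:+→1 11:-→0 11:+→1 12:+→2 13:-→1 13:+→2 14:-→1 14:+→2 14:+→3 … peak 3.

3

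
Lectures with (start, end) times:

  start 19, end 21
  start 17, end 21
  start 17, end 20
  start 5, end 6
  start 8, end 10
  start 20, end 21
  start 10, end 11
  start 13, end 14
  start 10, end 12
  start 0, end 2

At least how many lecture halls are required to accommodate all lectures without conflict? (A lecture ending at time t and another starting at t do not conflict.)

Events (time:±→running): 0:+→1 2:-→0 5:+→1 6:-→0 8:+→1 10:-→0 10:+→1 10:+→2 11:-→1 12:-→0 13:+→1 14:-→0 17:+→1 17:+→2 19:+→3 … peak 3.

3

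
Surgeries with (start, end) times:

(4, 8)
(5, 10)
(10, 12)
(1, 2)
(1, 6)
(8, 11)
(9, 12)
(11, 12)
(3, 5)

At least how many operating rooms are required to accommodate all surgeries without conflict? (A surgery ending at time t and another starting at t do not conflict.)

3

The answer is the maximum number of intervals overlapping at any instant.
Events (time:±→running): 1:+→1 1:+→2 2:-→1 3:+→2 4:+→3 … peak 3.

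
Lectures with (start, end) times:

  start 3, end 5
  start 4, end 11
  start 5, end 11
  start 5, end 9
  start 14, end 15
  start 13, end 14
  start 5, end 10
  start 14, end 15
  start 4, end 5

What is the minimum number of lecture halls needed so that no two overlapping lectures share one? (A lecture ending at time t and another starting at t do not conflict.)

4

Events (time:±→running): 3:+→1 4:+→2 4:+→3 5:-→2 5:-→1 5:+→2 5:+→3 5:+→4 … peak 4.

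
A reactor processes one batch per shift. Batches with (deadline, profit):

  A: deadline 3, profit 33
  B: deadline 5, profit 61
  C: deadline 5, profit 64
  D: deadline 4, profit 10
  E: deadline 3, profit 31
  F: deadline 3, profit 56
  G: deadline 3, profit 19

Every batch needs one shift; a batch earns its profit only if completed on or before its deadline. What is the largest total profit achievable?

245

By profit: C(d5,64), B(d5,61), F(d3,56), A(d3,33), E(d3,31), G(d3,19), D(d4,10)
C→slot 5; B→slot 4; F→slot 3; A→slot 2; E→slot 1; G skipped; D skipped.
Profit = 31 + 33 + 56 + 61 + 64 = 245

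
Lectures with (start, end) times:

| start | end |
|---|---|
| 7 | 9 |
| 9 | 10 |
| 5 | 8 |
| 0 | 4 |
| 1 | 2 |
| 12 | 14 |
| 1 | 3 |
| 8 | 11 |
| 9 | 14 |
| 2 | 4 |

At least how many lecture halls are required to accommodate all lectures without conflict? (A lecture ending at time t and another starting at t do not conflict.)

3

Count concurrent intervals with a sweep; the peak is the room count.
starts: [0, 1, 1, 2, 5, 7, 8, 9, 9, 12]
ends:   [2, 3, 4, 4, 8, 9, 10, 11, 14, 14]
s0→1 s1→2 s1→3  — peak 3.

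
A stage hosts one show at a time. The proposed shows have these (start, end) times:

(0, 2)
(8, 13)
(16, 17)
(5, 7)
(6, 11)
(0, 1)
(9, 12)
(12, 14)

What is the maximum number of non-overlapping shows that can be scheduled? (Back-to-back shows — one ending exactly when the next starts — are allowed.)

Order by finish time; keep every interval that doesn't clash with the previous kept one.
By end time: (0,1), (0,2), (5,7), (6,11), (9,12), (8,13), (12,14), (16,17).
Pick (0,1); next start ≥ 1 → (5,7); next start ≥ 7 → (9,12); next start ≥ 12 → (12,14); next start ≥ 14 → (16,17).
Selected 5 shows.

5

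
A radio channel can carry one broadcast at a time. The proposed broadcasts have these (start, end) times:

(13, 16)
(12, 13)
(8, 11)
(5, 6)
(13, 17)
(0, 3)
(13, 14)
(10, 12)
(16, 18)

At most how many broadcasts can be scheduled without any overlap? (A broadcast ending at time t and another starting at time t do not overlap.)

6

Order by finish time; keep every interval that doesn't clash with the previous kept one.
By end time: (0,3), (5,6), (8,11), (10,12), (12,13), (13,14), (13,16), (13,17), (16,18).
Pick (0,3); next start ≥ 3 → (5,6); next start ≥ 6 → (8,11); next start ≥ 11 → (12,13); next start ≥ 13 → (13,14); next start ≥ 14 → (16,18).
Selected 6 broadcasts.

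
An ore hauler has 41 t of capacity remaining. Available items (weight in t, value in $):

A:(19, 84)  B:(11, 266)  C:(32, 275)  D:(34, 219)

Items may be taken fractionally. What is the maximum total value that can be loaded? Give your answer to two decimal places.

Greedy by value/weight ratio, highest first.
Ratios (sorted): B 24.18, C 8.59, D 6.44, A 4.42
take B (11 @ 266); take 30/32 of C → 257.81. Capacity used 41/41.
Total value = 523.81

523.81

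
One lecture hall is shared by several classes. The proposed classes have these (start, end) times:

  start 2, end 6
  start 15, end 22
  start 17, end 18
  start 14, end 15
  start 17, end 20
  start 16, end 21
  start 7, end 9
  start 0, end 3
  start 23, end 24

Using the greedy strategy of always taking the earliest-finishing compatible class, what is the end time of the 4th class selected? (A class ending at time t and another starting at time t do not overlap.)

Sorted by end: (0,3)  (2,6)  (7,9)  (14,15)  (17,18)  (17,20)  (16,21)  (15,22)  (23,24)
take (0,3); take (7,9); take (14,15); take (17,18); take (23,24).
Selected: (0,3) (7,9) (14,15) (17,18) (23,24)

18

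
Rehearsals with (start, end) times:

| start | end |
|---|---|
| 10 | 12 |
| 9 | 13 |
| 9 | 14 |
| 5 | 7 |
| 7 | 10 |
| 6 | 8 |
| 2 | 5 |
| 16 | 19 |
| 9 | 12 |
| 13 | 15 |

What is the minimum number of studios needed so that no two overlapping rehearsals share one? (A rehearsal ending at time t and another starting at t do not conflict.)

4

starts: [2, 5, 6, 7, 9, 9, 9, 10, 13, 16]
ends:   [5, 7, 8, 10, 12, 12, 13, 14, 15, 19]
s2→1 e5→0 s5→1 s6→2 e7→1 s7→2 e8→1 s9→2 s9→3 s9→4  — peak 4.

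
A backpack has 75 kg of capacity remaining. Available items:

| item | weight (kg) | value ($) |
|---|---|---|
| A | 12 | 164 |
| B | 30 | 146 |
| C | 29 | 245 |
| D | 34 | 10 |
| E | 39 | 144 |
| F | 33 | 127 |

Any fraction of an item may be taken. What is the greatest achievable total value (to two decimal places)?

Sort by value per unit weight and fill in that order.
Ratios (sorted): A 13.67, C 8.45, B 4.87, F 3.85, E 3.69, D 0.29
take A (12 @ 164); take C (29 @ 245); take B (30 @ 146); take 4/33 of F → 15.39. Capacity used 75/75.
Total value = 570.39

570.39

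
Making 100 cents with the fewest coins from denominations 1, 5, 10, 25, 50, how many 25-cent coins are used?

Use the largest denomination that fits, subtract, and repeat.
100 = 2×50
Count of 25: 0

0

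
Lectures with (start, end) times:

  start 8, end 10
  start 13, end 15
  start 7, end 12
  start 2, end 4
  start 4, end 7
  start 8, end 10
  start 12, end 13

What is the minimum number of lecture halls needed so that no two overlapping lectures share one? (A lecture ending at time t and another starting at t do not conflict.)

The answer is the maximum number of intervals overlapping at any instant.
starts: [2, 4, 7, 8, 8, 12, 13]
ends:   [4, 7, 10, 10, 12, 13, 15]
s2→1 e4→0 s4→1 e7→0 s7→1 s8→2 s8→3  — peak 3.

3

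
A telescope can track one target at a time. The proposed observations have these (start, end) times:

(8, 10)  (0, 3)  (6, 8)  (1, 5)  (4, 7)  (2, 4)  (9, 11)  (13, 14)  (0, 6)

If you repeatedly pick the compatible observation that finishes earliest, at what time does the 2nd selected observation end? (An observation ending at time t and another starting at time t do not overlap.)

7

Greedy by earliest finish: after sorting by end time, pick each interval compatible with the last pick.
Sorted by end: (0,3)  (2,4)  (1,5)  (0,6)  (4,7)  (6,8)  (8,10)  (9,11)  (13,14)
take (0,3); skip (2,4); skip (0,6); take (4,7); take (8,10); skip (9,11); take (13,14).
Selected: (0,3) (4,7) (8,10) (13,14)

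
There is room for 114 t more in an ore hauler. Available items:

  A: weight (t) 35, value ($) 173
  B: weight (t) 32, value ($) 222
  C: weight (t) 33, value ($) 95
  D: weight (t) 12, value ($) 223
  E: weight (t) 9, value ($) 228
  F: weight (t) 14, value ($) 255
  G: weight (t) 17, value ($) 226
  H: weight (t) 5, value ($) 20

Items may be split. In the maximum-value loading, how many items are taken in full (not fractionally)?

Order: E (228/9=25.33) > D (223/12=18.58) > F (255/14=18.21) > G (226/17=13.29) > B (222/32=6.94) > A (173/35=4.94) > H (20/5=4.00) > C (95/33=2.88)
Fill: take E (9 @ 228) → take D (12 @ 223) → take F (14 @ 255) → take G (17 @ 226) → take B (32 @ 222) → take 30/35 of A → 148.29; 114/114 used.
5 item(s) taken whole; one partial (take 30/35 of A).

5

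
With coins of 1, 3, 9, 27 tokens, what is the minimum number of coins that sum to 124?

Use the largest denomination that fits, subtract, and repeat.
124 = 4×27 + 1×9 + 2×3 + 1×1
Total coins = 4 + 1 + 2 + 1 = 8

8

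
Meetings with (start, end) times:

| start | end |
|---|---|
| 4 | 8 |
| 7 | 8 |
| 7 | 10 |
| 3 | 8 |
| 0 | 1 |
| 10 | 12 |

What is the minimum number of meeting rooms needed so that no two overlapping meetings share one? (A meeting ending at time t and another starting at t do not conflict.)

4

Events (time:±→running): 0:+→1 1:-→0 3:+→1 4:+→2 7:+→3 7:+→4 … peak 4.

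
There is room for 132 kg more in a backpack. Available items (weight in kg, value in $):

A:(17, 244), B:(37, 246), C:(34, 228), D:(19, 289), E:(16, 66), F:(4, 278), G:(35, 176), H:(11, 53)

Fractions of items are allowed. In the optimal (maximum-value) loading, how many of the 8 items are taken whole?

5

Sort by value per unit weight and fill in that order.
Order: F (278/4=69.50) > D (289/19=15.21) > A (244/17=14.35) > C (228/34=6.71) > B (246/37=6.65) > G (176/35=5.03) > H (53/11=4.82) > E (66/16=4.12)
Fill: take F (4 @ 278) → take D (19 @ 289) → take A (17 @ 244) → take C (34 @ 228) → take B (37 @ 246) → take 21/35 of G → 105.60; 132/132 used.
5 item(s) taken whole; one partial (take 21/35 of G).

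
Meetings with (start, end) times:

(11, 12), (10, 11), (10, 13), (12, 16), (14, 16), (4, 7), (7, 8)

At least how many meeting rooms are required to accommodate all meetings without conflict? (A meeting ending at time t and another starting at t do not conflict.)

starts: [4, 7, 10, 10, 11, 12, 14]
ends:   [7, 8, 11, 12, 13, 16, 16]
s4→1 e7→0 s7→1 e8→0 s10→1 s10→2  — peak 2.

2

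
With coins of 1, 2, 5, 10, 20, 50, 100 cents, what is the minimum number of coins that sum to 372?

6

372 = 3×100 + 1×50 + 1×20 + 1×2
Total coins = 3 + 1 + 1 + 1 = 6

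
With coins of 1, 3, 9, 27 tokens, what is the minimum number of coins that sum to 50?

Greedy: take as many of the largest coin as possible, then repeat with the remainder.
50 − 1×27→23 − 2×9→5 − 1×3→2 − 2×1→0
Total coins = 1 + 2 + 1 + 2 = 6

6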